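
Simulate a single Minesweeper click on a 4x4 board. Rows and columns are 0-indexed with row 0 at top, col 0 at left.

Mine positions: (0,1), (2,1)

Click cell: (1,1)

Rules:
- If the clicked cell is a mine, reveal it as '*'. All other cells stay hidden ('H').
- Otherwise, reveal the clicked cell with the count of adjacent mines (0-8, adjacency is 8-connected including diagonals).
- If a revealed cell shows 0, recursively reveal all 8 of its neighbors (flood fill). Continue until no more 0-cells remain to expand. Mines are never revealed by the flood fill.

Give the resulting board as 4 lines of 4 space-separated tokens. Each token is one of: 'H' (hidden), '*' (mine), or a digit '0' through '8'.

H H H H
H 2 H H
H H H H
H H H H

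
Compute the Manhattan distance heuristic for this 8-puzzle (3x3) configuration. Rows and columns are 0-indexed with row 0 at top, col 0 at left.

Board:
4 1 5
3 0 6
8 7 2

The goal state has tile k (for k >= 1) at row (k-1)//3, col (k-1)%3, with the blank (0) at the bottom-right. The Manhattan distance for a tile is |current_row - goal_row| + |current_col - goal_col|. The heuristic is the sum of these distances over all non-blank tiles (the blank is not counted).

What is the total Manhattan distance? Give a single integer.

Tile 4: (0,0)->(1,0) = 1
Tile 1: (0,1)->(0,0) = 1
Tile 5: (0,2)->(1,1) = 2
Tile 3: (1,0)->(0,2) = 3
Tile 6: (1,2)->(1,2) = 0
Tile 8: (2,0)->(2,1) = 1
Tile 7: (2,1)->(2,0) = 1
Tile 2: (2,2)->(0,1) = 3
Sum: 1 + 1 + 2 + 3 + 0 + 1 + 1 + 3 = 12

Answer: 12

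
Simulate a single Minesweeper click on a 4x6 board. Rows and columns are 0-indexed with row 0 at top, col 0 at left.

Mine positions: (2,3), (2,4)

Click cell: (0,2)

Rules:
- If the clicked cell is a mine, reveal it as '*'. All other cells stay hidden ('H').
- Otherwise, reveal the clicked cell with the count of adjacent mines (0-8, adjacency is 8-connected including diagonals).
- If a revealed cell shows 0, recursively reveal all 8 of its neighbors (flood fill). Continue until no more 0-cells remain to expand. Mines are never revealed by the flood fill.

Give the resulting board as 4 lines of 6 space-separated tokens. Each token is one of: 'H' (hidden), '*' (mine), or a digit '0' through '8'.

0 0 0 0 0 0
0 0 1 2 2 1
0 0 1 H H H
0 0 1 H H H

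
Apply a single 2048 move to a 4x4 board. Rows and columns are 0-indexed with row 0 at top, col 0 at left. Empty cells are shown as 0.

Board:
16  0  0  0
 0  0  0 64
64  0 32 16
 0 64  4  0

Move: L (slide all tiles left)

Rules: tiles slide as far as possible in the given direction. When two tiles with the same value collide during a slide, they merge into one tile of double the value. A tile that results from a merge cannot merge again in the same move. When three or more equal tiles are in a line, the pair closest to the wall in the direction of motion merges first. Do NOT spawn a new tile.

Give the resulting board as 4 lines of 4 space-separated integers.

Slide left:
row 0: [16, 0, 0, 0] -> [16, 0, 0, 0]
row 1: [0, 0, 0, 64] -> [64, 0, 0, 0]
row 2: [64, 0, 32, 16] -> [64, 32, 16, 0]
row 3: [0, 64, 4, 0] -> [64, 4, 0, 0]

Answer: 16  0  0  0
64  0  0  0
64 32 16  0
64  4  0  0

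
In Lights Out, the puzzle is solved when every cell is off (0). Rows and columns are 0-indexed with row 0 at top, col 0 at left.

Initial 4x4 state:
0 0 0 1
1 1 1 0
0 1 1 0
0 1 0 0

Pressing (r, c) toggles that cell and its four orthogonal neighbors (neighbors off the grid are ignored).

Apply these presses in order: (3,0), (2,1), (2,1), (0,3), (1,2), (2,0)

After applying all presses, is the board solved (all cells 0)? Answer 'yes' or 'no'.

After press 1 at (3,0):
0 0 0 1
1 1 1 0
1 1 1 0
1 0 0 0

After press 2 at (2,1):
0 0 0 1
1 0 1 0
0 0 0 0
1 1 0 0

After press 3 at (2,1):
0 0 0 1
1 1 1 0
1 1 1 0
1 0 0 0

After press 4 at (0,3):
0 0 1 0
1 1 1 1
1 1 1 0
1 0 0 0

After press 5 at (1,2):
0 0 0 0
1 0 0 0
1 1 0 0
1 0 0 0

After press 6 at (2,0):
0 0 0 0
0 0 0 0
0 0 0 0
0 0 0 0

Lights still on: 0

Answer: yes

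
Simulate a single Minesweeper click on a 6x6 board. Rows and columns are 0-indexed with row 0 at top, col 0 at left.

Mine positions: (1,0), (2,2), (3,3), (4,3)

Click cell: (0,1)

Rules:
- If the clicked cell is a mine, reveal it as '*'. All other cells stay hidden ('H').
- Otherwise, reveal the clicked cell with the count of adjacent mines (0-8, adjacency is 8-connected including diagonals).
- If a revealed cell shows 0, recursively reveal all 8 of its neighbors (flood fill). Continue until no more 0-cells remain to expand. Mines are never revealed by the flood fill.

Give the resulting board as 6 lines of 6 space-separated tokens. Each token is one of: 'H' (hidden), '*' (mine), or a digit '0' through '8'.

H 1 H H H H
H H H H H H
H H H H H H
H H H H H H
H H H H H H
H H H H H H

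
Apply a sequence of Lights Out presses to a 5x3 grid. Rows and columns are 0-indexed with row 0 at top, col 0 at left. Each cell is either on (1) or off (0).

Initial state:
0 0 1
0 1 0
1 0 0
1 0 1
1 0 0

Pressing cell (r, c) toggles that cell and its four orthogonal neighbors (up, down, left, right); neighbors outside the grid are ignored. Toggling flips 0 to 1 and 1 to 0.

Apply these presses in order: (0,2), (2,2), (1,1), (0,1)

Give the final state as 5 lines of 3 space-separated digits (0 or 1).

After press 1 at (0,2):
0 1 0
0 1 1
1 0 0
1 0 1
1 0 0

After press 2 at (2,2):
0 1 0
0 1 0
1 1 1
1 0 0
1 0 0

After press 3 at (1,1):
0 0 0
1 0 1
1 0 1
1 0 0
1 0 0

After press 4 at (0,1):
1 1 1
1 1 1
1 0 1
1 0 0
1 0 0

Answer: 1 1 1
1 1 1
1 0 1
1 0 0
1 0 0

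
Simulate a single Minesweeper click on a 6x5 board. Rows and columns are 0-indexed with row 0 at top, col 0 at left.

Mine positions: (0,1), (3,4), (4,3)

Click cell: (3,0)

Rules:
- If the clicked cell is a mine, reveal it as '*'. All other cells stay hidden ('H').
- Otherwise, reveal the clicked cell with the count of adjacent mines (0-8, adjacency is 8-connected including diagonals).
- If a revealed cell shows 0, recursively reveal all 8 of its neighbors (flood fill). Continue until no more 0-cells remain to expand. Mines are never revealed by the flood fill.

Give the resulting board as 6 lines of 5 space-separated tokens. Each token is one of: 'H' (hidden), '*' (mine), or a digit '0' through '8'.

H H 1 0 0
1 1 1 0 0
0 0 0 1 1
0 0 1 2 H
0 0 1 H H
0 0 1 H H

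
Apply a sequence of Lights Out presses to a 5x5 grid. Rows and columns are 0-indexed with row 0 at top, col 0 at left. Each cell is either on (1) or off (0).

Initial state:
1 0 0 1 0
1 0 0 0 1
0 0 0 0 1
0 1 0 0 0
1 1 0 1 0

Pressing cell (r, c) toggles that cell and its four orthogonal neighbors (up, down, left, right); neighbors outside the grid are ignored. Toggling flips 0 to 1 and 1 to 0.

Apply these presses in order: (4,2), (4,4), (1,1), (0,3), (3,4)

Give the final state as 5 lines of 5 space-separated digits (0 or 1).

Answer: 1 1 1 0 1
0 1 1 1 1
0 1 0 0 0
0 1 1 1 0
1 0 1 1 0

Derivation:
After press 1 at (4,2):
1 0 0 1 0
1 0 0 0 1
0 0 0 0 1
0 1 1 0 0
1 0 1 0 0

After press 2 at (4,4):
1 0 0 1 0
1 0 0 0 1
0 0 0 0 1
0 1 1 0 1
1 0 1 1 1

After press 3 at (1,1):
1 1 0 1 0
0 1 1 0 1
0 1 0 0 1
0 1 1 0 1
1 0 1 1 1

After press 4 at (0,3):
1 1 1 0 1
0 1 1 1 1
0 1 0 0 1
0 1 1 0 1
1 0 1 1 1

After press 5 at (3,4):
1 1 1 0 1
0 1 1 1 1
0 1 0 0 0
0 1 1 1 0
1 0 1 1 0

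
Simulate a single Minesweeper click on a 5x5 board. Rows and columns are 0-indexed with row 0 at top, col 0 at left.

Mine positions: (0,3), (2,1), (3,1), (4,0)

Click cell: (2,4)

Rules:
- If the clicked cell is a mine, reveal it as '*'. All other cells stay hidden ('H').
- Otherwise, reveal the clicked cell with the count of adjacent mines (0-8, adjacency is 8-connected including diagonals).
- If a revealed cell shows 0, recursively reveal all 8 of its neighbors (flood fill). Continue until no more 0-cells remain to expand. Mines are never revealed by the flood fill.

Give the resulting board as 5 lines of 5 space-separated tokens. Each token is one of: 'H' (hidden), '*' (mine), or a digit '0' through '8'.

H H H H H
H H 2 1 1
H H 2 0 0
H H 2 0 0
H H 1 0 0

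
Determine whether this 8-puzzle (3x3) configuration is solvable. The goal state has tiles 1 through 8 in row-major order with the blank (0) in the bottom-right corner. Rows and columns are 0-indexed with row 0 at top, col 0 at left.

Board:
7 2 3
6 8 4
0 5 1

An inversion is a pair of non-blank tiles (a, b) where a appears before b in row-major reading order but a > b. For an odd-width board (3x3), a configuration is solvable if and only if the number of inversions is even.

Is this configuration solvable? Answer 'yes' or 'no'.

Inversions (pairs i<j in row-major order where tile[i] > tile[j] > 0): 16
16 is even, so the puzzle is solvable.

Answer: yes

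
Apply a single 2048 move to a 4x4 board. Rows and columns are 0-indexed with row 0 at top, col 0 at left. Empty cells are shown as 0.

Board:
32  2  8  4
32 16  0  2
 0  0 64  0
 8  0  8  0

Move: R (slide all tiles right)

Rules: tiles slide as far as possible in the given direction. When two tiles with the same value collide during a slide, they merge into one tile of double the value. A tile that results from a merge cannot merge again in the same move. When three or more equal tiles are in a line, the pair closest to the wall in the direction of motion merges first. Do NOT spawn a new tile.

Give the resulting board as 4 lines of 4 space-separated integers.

Answer: 32  2  8  4
 0 32 16  2
 0  0  0 64
 0  0  0 16

Derivation:
Slide right:
row 0: [32, 2, 8, 4] -> [32, 2, 8, 4]
row 1: [32, 16, 0, 2] -> [0, 32, 16, 2]
row 2: [0, 0, 64, 0] -> [0, 0, 0, 64]
row 3: [8, 0, 8, 0] -> [0, 0, 0, 16]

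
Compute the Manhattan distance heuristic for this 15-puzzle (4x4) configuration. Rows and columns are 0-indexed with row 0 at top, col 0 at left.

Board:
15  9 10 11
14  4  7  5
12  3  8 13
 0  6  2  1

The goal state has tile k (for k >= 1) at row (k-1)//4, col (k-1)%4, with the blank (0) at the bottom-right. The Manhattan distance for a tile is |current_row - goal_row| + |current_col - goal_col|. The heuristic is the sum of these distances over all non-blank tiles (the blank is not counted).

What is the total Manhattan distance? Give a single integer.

Answer: 47

Derivation:
Tile 15: (0,0)->(3,2) = 5
Tile 9: (0,1)->(2,0) = 3
Tile 10: (0,2)->(2,1) = 3
Tile 11: (0,3)->(2,2) = 3
Tile 14: (1,0)->(3,1) = 3
Tile 4: (1,1)->(0,3) = 3
Tile 7: (1,2)->(1,2) = 0
Tile 5: (1,3)->(1,0) = 3
Tile 12: (2,0)->(2,3) = 3
Tile 3: (2,1)->(0,2) = 3
Tile 8: (2,2)->(1,3) = 2
Tile 13: (2,3)->(3,0) = 4
Tile 6: (3,1)->(1,1) = 2
Tile 2: (3,2)->(0,1) = 4
Tile 1: (3,3)->(0,0) = 6
Sum: 5 + 3 + 3 + 3 + 3 + 3 + 0 + 3 + 3 + 3 + 2 + 4 + 2 + 4 + 6 = 47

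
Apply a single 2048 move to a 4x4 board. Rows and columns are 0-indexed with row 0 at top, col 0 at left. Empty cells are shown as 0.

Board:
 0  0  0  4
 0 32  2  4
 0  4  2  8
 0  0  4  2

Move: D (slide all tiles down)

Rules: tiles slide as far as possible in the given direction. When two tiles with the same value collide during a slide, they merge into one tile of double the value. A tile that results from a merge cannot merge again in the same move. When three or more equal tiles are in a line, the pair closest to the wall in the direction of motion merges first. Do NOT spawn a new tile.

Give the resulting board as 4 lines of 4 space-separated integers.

Slide down:
col 0: [0, 0, 0, 0] -> [0, 0, 0, 0]
col 1: [0, 32, 4, 0] -> [0, 0, 32, 4]
col 2: [0, 2, 2, 4] -> [0, 0, 4, 4]
col 3: [4, 4, 8, 2] -> [0, 8, 8, 2]

Answer:  0  0  0  0
 0  0  0  8
 0 32  4  8
 0  4  4  2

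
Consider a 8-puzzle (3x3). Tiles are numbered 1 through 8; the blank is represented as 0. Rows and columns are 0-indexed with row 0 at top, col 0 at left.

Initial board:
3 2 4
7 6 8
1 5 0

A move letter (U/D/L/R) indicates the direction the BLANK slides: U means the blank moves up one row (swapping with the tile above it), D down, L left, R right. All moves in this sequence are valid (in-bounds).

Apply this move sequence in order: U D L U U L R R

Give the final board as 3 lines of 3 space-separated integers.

After move 1 (U):
3 2 4
7 6 0
1 5 8

After move 2 (D):
3 2 4
7 6 8
1 5 0

After move 3 (L):
3 2 4
7 6 8
1 0 5

After move 4 (U):
3 2 4
7 0 8
1 6 5

After move 5 (U):
3 0 4
7 2 8
1 6 5

After move 6 (L):
0 3 4
7 2 8
1 6 5

After move 7 (R):
3 0 4
7 2 8
1 6 5

After move 8 (R):
3 4 0
7 2 8
1 6 5

Answer: 3 4 0
7 2 8
1 6 5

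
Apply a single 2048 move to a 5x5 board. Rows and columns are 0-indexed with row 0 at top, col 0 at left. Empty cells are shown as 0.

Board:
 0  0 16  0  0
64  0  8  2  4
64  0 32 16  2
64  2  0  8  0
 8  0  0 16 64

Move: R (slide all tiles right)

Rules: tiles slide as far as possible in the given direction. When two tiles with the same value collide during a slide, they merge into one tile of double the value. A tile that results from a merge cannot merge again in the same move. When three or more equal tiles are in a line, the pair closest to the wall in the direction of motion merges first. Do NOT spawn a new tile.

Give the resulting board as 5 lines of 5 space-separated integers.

Slide right:
row 0: [0, 0, 16, 0, 0] -> [0, 0, 0, 0, 16]
row 1: [64, 0, 8, 2, 4] -> [0, 64, 8, 2, 4]
row 2: [64, 0, 32, 16, 2] -> [0, 64, 32, 16, 2]
row 3: [64, 2, 0, 8, 0] -> [0, 0, 64, 2, 8]
row 4: [8, 0, 0, 16, 64] -> [0, 0, 8, 16, 64]

Answer:  0  0  0  0 16
 0 64  8  2  4
 0 64 32 16  2
 0  0 64  2  8
 0  0  8 16 64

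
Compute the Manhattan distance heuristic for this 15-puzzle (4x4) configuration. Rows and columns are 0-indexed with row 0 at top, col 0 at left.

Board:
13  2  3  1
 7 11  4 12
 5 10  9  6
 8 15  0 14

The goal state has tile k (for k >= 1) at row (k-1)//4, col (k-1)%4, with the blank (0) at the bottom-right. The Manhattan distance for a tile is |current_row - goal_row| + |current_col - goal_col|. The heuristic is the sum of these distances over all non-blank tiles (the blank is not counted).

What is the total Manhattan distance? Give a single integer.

Answer: 27

Derivation:
Tile 13: at (0,0), goal (3,0), distance |0-3|+|0-0| = 3
Tile 2: at (0,1), goal (0,1), distance |0-0|+|1-1| = 0
Tile 3: at (0,2), goal (0,2), distance |0-0|+|2-2| = 0
Tile 1: at (0,3), goal (0,0), distance |0-0|+|3-0| = 3
Tile 7: at (1,0), goal (1,2), distance |1-1|+|0-2| = 2
Tile 11: at (1,1), goal (2,2), distance |1-2|+|1-2| = 2
Tile 4: at (1,2), goal (0,3), distance |1-0|+|2-3| = 2
Tile 12: at (1,3), goal (2,3), distance |1-2|+|3-3| = 1
Tile 5: at (2,0), goal (1,0), distance |2-1|+|0-0| = 1
Tile 10: at (2,1), goal (2,1), distance |2-2|+|1-1| = 0
Tile 9: at (2,2), goal (2,0), distance |2-2|+|2-0| = 2
Tile 6: at (2,3), goal (1,1), distance |2-1|+|3-1| = 3
Tile 8: at (3,0), goal (1,3), distance |3-1|+|0-3| = 5
Tile 15: at (3,1), goal (3,2), distance |3-3|+|1-2| = 1
Tile 14: at (3,3), goal (3,1), distance |3-3|+|3-1| = 2
Sum: 3 + 0 + 0 + 3 + 2 + 2 + 2 + 1 + 1 + 0 + 2 + 3 + 5 + 1 + 2 = 27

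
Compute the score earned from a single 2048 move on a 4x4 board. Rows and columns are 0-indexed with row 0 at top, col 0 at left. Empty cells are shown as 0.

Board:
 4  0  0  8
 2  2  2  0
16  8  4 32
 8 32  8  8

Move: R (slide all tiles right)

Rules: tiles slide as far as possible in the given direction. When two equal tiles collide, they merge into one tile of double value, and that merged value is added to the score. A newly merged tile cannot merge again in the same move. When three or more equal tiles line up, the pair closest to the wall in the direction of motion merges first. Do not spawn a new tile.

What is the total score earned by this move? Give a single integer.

Answer: 20

Derivation:
Slide right:
row 0: [4, 0, 0, 8] -> [0, 0, 4, 8]  score +0 (running 0)
row 1: [2, 2, 2, 0] -> [0, 0, 2, 4]  score +4 (running 4)
row 2: [16, 8, 4, 32] -> [16, 8, 4, 32]  score +0 (running 4)
row 3: [8, 32, 8, 8] -> [0, 8, 32, 16]  score +16 (running 20)
Board after move:
 0  0  4  8
 0  0  2  4
16  8  4 32
 0  8 32 16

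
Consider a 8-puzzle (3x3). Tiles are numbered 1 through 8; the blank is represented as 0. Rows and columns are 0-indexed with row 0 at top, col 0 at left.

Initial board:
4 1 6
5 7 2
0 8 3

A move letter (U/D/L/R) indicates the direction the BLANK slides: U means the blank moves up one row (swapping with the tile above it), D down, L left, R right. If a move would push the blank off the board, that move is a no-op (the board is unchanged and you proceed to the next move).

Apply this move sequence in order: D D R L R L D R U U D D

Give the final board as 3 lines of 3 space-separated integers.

After move 1 (D):
4 1 6
5 7 2
0 8 3

After move 2 (D):
4 1 6
5 7 2
0 8 3

After move 3 (R):
4 1 6
5 7 2
8 0 3

After move 4 (L):
4 1 6
5 7 2
0 8 3

After move 5 (R):
4 1 6
5 7 2
8 0 3

After move 6 (L):
4 1 6
5 7 2
0 8 3

After move 7 (D):
4 1 6
5 7 2
0 8 3

After move 8 (R):
4 1 6
5 7 2
8 0 3

After move 9 (U):
4 1 6
5 0 2
8 7 3

After move 10 (U):
4 0 6
5 1 2
8 7 3

After move 11 (D):
4 1 6
5 0 2
8 7 3

After move 12 (D):
4 1 6
5 7 2
8 0 3

Answer: 4 1 6
5 7 2
8 0 3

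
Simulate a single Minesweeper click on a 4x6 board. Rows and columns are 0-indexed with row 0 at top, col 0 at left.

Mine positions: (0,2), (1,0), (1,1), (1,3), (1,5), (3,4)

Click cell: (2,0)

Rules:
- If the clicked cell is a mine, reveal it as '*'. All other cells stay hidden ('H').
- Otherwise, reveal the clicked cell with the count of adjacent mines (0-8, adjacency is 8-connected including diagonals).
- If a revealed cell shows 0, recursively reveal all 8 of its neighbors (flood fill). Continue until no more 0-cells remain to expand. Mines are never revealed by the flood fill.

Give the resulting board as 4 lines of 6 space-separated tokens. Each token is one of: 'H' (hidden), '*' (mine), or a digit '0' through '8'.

H H H H H H
H H H H H H
2 H H H H H
H H H H H H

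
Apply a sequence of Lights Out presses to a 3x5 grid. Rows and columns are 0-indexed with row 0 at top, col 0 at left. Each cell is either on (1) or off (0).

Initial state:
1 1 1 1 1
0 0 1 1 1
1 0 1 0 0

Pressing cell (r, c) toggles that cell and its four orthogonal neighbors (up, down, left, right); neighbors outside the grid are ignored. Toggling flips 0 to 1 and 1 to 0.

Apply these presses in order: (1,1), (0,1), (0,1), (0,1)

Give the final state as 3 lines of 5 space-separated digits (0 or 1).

After press 1 at (1,1):
1 0 1 1 1
1 1 0 1 1
1 1 1 0 0

After press 2 at (0,1):
0 1 0 1 1
1 0 0 1 1
1 1 1 0 0

After press 3 at (0,1):
1 0 1 1 1
1 1 0 1 1
1 1 1 0 0

After press 4 at (0,1):
0 1 0 1 1
1 0 0 1 1
1 1 1 0 0

Answer: 0 1 0 1 1
1 0 0 1 1
1 1 1 0 0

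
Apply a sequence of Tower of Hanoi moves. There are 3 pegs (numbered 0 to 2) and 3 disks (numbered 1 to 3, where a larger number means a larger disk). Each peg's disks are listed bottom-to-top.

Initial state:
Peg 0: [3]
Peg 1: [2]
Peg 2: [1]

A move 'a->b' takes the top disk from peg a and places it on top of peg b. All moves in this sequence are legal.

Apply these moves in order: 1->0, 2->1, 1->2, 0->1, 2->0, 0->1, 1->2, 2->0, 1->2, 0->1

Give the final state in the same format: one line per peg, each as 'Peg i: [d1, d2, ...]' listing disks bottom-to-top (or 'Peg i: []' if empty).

After move 1 (1->0):
Peg 0: [3, 2]
Peg 1: []
Peg 2: [1]

After move 2 (2->1):
Peg 0: [3, 2]
Peg 1: [1]
Peg 2: []

After move 3 (1->2):
Peg 0: [3, 2]
Peg 1: []
Peg 2: [1]

After move 4 (0->1):
Peg 0: [3]
Peg 1: [2]
Peg 2: [1]

After move 5 (2->0):
Peg 0: [3, 1]
Peg 1: [2]
Peg 2: []

After move 6 (0->1):
Peg 0: [3]
Peg 1: [2, 1]
Peg 2: []

After move 7 (1->2):
Peg 0: [3]
Peg 1: [2]
Peg 2: [1]

After move 8 (2->0):
Peg 0: [3, 1]
Peg 1: [2]
Peg 2: []

After move 9 (1->2):
Peg 0: [3, 1]
Peg 1: []
Peg 2: [2]

After move 10 (0->1):
Peg 0: [3]
Peg 1: [1]
Peg 2: [2]

Answer: Peg 0: [3]
Peg 1: [1]
Peg 2: [2]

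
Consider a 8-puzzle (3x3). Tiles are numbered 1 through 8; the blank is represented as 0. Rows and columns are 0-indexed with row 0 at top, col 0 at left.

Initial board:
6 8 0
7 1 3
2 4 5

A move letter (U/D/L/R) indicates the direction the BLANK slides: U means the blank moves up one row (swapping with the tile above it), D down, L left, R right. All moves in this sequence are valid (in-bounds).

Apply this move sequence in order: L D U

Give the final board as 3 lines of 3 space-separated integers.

After move 1 (L):
6 0 8
7 1 3
2 4 5

After move 2 (D):
6 1 8
7 0 3
2 4 5

After move 3 (U):
6 0 8
7 1 3
2 4 5

Answer: 6 0 8
7 1 3
2 4 5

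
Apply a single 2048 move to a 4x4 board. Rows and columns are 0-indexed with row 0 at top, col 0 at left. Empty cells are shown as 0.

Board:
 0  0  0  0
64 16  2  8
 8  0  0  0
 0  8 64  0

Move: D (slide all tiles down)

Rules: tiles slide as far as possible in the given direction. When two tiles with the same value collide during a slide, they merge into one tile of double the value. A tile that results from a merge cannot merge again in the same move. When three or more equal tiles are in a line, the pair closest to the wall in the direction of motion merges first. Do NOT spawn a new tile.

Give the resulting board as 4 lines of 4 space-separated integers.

Slide down:
col 0: [0, 64, 8, 0] -> [0, 0, 64, 8]
col 1: [0, 16, 0, 8] -> [0, 0, 16, 8]
col 2: [0, 2, 0, 64] -> [0, 0, 2, 64]
col 3: [0, 8, 0, 0] -> [0, 0, 0, 8]

Answer:  0  0  0  0
 0  0  0  0
64 16  2  0
 8  8 64  8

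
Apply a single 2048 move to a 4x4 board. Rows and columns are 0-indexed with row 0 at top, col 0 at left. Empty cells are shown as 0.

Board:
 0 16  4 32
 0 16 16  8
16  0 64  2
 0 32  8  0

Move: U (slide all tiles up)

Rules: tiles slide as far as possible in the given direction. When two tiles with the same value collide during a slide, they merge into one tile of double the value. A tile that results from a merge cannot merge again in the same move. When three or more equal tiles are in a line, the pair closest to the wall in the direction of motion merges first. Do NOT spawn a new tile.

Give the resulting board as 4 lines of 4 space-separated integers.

Slide up:
col 0: [0, 0, 16, 0] -> [16, 0, 0, 0]
col 1: [16, 16, 0, 32] -> [32, 32, 0, 0]
col 2: [4, 16, 64, 8] -> [4, 16, 64, 8]
col 3: [32, 8, 2, 0] -> [32, 8, 2, 0]

Answer: 16 32  4 32
 0 32 16  8
 0  0 64  2
 0  0  8  0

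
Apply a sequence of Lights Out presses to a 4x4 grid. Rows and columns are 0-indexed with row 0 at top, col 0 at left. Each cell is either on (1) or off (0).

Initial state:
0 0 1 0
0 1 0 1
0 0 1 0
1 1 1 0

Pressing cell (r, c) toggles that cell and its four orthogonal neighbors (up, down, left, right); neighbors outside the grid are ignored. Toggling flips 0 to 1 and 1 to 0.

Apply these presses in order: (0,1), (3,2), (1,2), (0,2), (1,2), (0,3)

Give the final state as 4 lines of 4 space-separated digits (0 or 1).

Answer: 1 0 0 0
0 0 1 0
0 0 0 0
1 0 0 1

Derivation:
After press 1 at (0,1):
1 1 0 0
0 0 0 1
0 0 1 0
1 1 1 0

After press 2 at (3,2):
1 1 0 0
0 0 0 1
0 0 0 0
1 0 0 1

After press 3 at (1,2):
1 1 1 0
0 1 1 0
0 0 1 0
1 0 0 1

After press 4 at (0,2):
1 0 0 1
0 1 0 0
0 0 1 0
1 0 0 1

After press 5 at (1,2):
1 0 1 1
0 0 1 1
0 0 0 0
1 0 0 1

After press 6 at (0,3):
1 0 0 0
0 0 1 0
0 0 0 0
1 0 0 1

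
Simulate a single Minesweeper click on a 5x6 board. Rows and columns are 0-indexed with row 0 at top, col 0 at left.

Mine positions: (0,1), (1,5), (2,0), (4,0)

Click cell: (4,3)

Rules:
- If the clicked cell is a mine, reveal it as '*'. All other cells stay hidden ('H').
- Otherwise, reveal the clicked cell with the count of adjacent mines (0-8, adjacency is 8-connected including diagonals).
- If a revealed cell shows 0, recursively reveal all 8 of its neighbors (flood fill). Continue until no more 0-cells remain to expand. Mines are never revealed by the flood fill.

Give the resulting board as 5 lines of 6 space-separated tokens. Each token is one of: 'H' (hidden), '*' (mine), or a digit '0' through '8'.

H H 1 0 1 H
H 2 1 0 1 H
H 1 0 0 1 1
H 2 0 0 0 0
H 1 0 0 0 0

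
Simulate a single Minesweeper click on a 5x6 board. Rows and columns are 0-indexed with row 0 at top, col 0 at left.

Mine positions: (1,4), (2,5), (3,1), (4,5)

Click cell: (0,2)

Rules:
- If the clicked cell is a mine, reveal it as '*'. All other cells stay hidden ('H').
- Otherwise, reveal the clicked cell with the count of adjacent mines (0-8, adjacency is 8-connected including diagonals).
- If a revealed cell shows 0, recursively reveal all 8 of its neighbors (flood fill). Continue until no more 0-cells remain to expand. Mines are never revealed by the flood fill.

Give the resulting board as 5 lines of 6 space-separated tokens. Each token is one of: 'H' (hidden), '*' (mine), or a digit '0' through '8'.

0 0 0 1 H H
0 0 0 1 H H
1 1 1 1 H H
H H H H H H
H H H H H H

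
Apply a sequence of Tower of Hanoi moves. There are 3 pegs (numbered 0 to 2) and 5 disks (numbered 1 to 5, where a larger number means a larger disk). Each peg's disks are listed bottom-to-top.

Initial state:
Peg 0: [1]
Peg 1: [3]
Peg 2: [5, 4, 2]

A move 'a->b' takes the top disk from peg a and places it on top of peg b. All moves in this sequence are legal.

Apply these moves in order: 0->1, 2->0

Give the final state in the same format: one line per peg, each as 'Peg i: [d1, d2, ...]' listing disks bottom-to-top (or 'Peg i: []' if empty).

Answer: Peg 0: [2]
Peg 1: [3, 1]
Peg 2: [5, 4]

Derivation:
After move 1 (0->1):
Peg 0: []
Peg 1: [3, 1]
Peg 2: [5, 4, 2]

After move 2 (2->0):
Peg 0: [2]
Peg 1: [3, 1]
Peg 2: [5, 4]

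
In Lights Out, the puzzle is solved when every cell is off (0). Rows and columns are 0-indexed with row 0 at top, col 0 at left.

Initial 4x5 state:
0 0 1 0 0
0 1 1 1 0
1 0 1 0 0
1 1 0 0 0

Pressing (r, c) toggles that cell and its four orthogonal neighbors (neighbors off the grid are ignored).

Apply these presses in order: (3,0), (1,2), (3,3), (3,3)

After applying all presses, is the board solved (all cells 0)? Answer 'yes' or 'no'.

After press 1 at (3,0):
0 0 1 0 0
0 1 1 1 0
0 0 1 0 0
0 0 0 0 0

After press 2 at (1,2):
0 0 0 0 0
0 0 0 0 0
0 0 0 0 0
0 0 0 0 0

After press 3 at (3,3):
0 0 0 0 0
0 0 0 0 0
0 0 0 1 0
0 0 1 1 1

After press 4 at (3,3):
0 0 0 0 0
0 0 0 0 0
0 0 0 0 0
0 0 0 0 0

Lights still on: 0

Answer: yes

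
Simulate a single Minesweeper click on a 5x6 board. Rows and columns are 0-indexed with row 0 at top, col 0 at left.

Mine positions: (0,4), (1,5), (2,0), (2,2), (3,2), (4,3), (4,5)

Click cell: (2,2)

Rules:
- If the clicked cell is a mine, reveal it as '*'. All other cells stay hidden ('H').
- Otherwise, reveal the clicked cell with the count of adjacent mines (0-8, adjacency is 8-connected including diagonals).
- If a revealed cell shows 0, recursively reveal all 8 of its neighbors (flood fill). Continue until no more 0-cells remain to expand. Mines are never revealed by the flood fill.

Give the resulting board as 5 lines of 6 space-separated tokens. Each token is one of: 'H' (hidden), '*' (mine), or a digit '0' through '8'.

H H H H H H
H H H H H H
H H * H H H
H H H H H H
H H H H H H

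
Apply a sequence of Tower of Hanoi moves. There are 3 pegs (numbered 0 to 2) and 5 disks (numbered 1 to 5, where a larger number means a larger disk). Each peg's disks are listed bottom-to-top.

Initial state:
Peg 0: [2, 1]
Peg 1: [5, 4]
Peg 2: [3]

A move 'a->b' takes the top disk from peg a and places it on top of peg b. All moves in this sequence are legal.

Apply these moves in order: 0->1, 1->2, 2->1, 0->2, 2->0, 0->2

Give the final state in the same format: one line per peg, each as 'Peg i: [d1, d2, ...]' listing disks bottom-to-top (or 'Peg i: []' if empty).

Answer: Peg 0: []
Peg 1: [5, 4, 1]
Peg 2: [3, 2]

Derivation:
After move 1 (0->1):
Peg 0: [2]
Peg 1: [5, 4, 1]
Peg 2: [3]

After move 2 (1->2):
Peg 0: [2]
Peg 1: [5, 4]
Peg 2: [3, 1]

After move 3 (2->1):
Peg 0: [2]
Peg 1: [5, 4, 1]
Peg 2: [3]

After move 4 (0->2):
Peg 0: []
Peg 1: [5, 4, 1]
Peg 2: [3, 2]

After move 5 (2->0):
Peg 0: [2]
Peg 1: [5, 4, 1]
Peg 2: [3]

After move 6 (0->2):
Peg 0: []
Peg 1: [5, 4, 1]
Peg 2: [3, 2]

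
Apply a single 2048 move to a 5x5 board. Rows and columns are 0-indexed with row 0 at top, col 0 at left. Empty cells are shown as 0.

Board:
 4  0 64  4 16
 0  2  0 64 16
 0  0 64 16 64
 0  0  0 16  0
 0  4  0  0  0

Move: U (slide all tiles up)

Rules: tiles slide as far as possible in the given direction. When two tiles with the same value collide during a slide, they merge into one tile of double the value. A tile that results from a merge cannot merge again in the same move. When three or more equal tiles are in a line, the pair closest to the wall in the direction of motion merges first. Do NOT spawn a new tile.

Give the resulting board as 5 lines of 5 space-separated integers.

Slide up:
col 0: [4, 0, 0, 0, 0] -> [4, 0, 0, 0, 0]
col 1: [0, 2, 0, 0, 4] -> [2, 4, 0, 0, 0]
col 2: [64, 0, 64, 0, 0] -> [128, 0, 0, 0, 0]
col 3: [4, 64, 16, 16, 0] -> [4, 64, 32, 0, 0]
col 4: [16, 16, 64, 0, 0] -> [32, 64, 0, 0, 0]

Answer:   4   2 128   4  32
  0   4   0  64  64
  0   0   0  32   0
  0   0   0   0   0
  0   0   0   0   0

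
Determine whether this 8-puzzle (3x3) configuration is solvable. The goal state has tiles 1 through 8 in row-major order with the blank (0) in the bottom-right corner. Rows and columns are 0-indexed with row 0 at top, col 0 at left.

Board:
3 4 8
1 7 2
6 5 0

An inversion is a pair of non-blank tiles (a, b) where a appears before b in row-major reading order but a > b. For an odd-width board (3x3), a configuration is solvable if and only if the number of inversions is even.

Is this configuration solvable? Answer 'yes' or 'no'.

Answer: no

Derivation:
Inversions (pairs i<j in row-major order where tile[i] > tile[j] > 0): 13
13 is odd, so the puzzle is not solvable.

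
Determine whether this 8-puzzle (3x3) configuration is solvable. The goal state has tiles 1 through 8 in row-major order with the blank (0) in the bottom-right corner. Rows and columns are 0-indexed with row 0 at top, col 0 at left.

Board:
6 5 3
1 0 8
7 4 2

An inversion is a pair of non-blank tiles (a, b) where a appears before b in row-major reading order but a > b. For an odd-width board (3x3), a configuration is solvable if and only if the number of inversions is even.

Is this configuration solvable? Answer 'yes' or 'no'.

Answer: no

Derivation:
Inversions (pairs i<j in row-major order where tile[i] > tile[j] > 0): 17
17 is odd, so the puzzle is not solvable.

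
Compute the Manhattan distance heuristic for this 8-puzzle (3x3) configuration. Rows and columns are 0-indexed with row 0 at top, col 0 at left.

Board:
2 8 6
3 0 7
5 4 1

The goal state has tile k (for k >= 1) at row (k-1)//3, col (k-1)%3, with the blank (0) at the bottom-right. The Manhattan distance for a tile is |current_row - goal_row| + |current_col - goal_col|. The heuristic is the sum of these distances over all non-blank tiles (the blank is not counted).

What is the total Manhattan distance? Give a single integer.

Tile 2: at (0,0), goal (0,1), distance |0-0|+|0-1| = 1
Tile 8: at (0,1), goal (2,1), distance |0-2|+|1-1| = 2
Tile 6: at (0,2), goal (1,2), distance |0-1|+|2-2| = 1
Tile 3: at (1,0), goal (0,2), distance |1-0|+|0-2| = 3
Tile 7: at (1,2), goal (2,0), distance |1-2|+|2-0| = 3
Tile 5: at (2,0), goal (1,1), distance |2-1|+|0-1| = 2
Tile 4: at (2,1), goal (1,0), distance |2-1|+|1-0| = 2
Tile 1: at (2,2), goal (0,0), distance |2-0|+|2-0| = 4
Sum: 1 + 2 + 1 + 3 + 3 + 2 + 2 + 4 = 18

Answer: 18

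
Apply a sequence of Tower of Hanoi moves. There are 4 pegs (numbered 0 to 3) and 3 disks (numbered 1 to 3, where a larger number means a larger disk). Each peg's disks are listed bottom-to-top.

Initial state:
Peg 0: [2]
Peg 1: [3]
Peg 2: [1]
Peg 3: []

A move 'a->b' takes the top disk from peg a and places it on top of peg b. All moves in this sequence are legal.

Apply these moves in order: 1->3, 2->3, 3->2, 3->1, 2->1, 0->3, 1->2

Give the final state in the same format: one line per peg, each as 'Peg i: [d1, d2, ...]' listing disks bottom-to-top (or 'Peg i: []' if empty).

Answer: Peg 0: []
Peg 1: [3]
Peg 2: [1]
Peg 3: [2]

Derivation:
After move 1 (1->3):
Peg 0: [2]
Peg 1: []
Peg 2: [1]
Peg 3: [3]

After move 2 (2->3):
Peg 0: [2]
Peg 1: []
Peg 2: []
Peg 3: [3, 1]

After move 3 (3->2):
Peg 0: [2]
Peg 1: []
Peg 2: [1]
Peg 3: [3]

After move 4 (3->1):
Peg 0: [2]
Peg 1: [3]
Peg 2: [1]
Peg 3: []

After move 5 (2->1):
Peg 0: [2]
Peg 1: [3, 1]
Peg 2: []
Peg 3: []

After move 6 (0->3):
Peg 0: []
Peg 1: [3, 1]
Peg 2: []
Peg 3: [2]

After move 7 (1->2):
Peg 0: []
Peg 1: [3]
Peg 2: [1]
Peg 3: [2]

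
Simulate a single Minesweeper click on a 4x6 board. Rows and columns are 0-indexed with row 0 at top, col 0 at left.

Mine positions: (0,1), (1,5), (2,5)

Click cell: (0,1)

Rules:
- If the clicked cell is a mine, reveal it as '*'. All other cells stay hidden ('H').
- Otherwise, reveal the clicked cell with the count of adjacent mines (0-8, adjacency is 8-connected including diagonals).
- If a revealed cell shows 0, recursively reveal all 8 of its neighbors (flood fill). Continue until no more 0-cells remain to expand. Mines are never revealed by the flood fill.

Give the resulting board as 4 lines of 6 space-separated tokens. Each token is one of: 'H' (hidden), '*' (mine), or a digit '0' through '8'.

H * H H H H
H H H H H H
H H H H H H
H H H H H H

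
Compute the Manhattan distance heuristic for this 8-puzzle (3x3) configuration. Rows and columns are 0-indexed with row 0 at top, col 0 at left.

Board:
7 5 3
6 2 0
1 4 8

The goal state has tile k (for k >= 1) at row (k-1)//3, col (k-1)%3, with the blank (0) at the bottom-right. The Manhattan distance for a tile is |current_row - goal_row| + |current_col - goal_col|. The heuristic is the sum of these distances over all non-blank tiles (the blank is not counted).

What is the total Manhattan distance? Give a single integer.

Answer: 11

Derivation:
Tile 7: at (0,0), goal (2,0), distance |0-2|+|0-0| = 2
Tile 5: at (0,1), goal (1,1), distance |0-1|+|1-1| = 1
Tile 3: at (0,2), goal (0,2), distance |0-0|+|2-2| = 0
Tile 6: at (1,0), goal (1,2), distance |1-1|+|0-2| = 2
Tile 2: at (1,1), goal (0,1), distance |1-0|+|1-1| = 1
Tile 1: at (2,0), goal (0,0), distance |2-0|+|0-0| = 2
Tile 4: at (2,1), goal (1,0), distance |2-1|+|1-0| = 2
Tile 8: at (2,2), goal (2,1), distance |2-2|+|2-1| = 1
Sum: 2 + 1 + 0 + 2 + 1 + 2 + 2 + 1 = 11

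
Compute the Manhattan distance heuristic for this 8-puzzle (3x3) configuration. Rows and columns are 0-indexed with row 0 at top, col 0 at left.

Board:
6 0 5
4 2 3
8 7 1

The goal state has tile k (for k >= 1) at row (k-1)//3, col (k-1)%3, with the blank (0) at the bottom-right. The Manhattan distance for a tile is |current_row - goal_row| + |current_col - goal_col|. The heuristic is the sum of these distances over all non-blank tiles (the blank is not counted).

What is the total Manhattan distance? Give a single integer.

Tile 6: at (0,0), goal (1,2), distance |0-1|+|0-2| = 3
Tile 5: at (0,2), goal (1,1), distance |0-1|+|2-1| = 2
Tile 4: at (1,0), goal (1,0), distance |1-1|+|0-0| = 0
Tile 2: at (1,1), goal (0,1), distance |1-0|+|1-1| = 1
Tile 3: at (1,2), goal (0,2), distance |1-0|+|2-2| = 1
Tile 8: at (2,0), goal (2,1), distance |2-2|+|0-1| = 1
Tile 7: at (2,1), goal (2,0), distance |2-2|+|1-0| = 1
Tile 1: at (2,2), goal (0,0), distance |2-0|+|2-0| = 4
Sum: 3 + 2 + 0 + 1 + 1 + 1 + 1 + 4 = 13

Answer: 13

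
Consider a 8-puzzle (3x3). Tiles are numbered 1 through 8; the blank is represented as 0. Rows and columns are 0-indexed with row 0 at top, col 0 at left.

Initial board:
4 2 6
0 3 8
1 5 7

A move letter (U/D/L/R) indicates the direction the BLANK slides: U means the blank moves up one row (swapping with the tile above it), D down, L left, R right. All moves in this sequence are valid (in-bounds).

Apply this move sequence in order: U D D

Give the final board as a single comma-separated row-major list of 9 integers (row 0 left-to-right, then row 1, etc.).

After move 1 (U):
0 2 6
4 3 8
1 5 7

After move 2 (D):
4 2 6
0 3 8
1 5 7

After move 3 (D):
4 2 6
1 3 8
0 5 7

Answer: 4, 2, 6, 1, 3, 8, 0, 5, 7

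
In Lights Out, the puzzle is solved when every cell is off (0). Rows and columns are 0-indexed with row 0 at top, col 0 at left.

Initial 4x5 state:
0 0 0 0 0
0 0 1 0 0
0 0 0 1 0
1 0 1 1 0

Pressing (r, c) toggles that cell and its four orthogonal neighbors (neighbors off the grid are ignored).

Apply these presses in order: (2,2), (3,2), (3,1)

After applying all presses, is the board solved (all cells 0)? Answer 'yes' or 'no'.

Answer: yes

Derivation:
After press 1 at (2,2):
0 0 0 0 0
0 0 0 0 0
0 1 1 0 0
1 0 0 1 0

After press 2 at (3,2):
0 0 0 0 0
0 0 0 0 0
0 1 0 0 0
1 1 1 0 0

After press 3 at (3,1):
0 0 0 0 0
0 0 0 0 0
0 0 0 0 0
0 0 0 0 0

Lights still on: 0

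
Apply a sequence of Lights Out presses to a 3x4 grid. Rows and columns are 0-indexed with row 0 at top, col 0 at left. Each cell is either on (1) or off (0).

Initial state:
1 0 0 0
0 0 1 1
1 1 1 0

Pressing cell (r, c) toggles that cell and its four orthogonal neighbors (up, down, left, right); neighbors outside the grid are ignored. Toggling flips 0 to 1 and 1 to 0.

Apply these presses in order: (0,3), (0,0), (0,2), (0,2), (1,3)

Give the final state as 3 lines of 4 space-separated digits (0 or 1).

Answer: 0 1 1 0
1 0 0 1
1 1 1 1

Derivation:
After press 1 at (0,3):
1 0 1 1
0 0 1 0
1 1 1 0

After press 2 at (0,0):
0 1 1 1
1 0 1 0
1 1 1 0

After press 3 at (0,2):
0 0 0 0
1 0 0 0
1 1 1 0

After press 4 at (0,2):
0 1 1 1
1 0 1 0
1 1 1 0

After press 5 at (1,3):
0 1 1 0
1 0 0 1
1 1 1 1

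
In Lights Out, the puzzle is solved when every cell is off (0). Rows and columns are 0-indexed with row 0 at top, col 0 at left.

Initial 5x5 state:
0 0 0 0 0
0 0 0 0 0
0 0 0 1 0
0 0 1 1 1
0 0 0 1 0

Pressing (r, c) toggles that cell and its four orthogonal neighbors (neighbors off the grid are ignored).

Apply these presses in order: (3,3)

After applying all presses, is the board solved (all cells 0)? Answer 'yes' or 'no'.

After press 1 at (3,3):
0 0 0 0 0
0 0 0 0 0
0 0 0 0 0
0 0 0 0 0
0 0 0 0 0

Lights still on: 0

Answer: yes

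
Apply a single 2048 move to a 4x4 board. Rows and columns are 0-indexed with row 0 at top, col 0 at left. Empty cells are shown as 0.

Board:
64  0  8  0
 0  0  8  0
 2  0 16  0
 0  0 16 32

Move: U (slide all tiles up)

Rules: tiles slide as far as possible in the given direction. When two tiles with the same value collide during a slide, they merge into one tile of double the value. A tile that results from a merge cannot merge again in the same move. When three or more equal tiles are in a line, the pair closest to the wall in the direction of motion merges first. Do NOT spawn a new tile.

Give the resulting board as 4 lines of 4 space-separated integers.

Answer: 64  0 16 32
 2  0 32  0
 0  0  0  0
 0  0  0  0

Derivation:
Slide up:
col 0: [64, 0, 2, 0] -> [64, 2, 0, 0]
col 1: [0, 0, 0, 0] -> [0, 0, 0, 0]
col 2: [8, 8, 16, 16] -> [16, 32, 0, 0]
col 3: [0, 0, 0, 32] -> [32, 0, 0, 0]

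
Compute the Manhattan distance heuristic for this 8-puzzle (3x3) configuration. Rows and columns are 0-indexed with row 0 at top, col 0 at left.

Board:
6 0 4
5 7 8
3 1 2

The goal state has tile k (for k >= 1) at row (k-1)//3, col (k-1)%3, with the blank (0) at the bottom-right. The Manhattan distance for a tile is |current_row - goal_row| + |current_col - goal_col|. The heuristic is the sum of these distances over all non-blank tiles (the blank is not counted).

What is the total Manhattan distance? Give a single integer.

Answer: 21

Derivation:
Tile 6: at (0,0), goal (1,2), distance |0-1|+|0-2| = 3
Tile 4: at (0,2), goal (1,0), distance |0-1|+|2-0| = 3
Tile 5: at (1,0), goal (1,1), distance |1-1|+|0-1| = 1
Tile 7: at (1,1), goal (2,0), distance |1-2|+|1-0| = 2
Tile 8: at (1,2), goal (2,1), distance |1-2|+|2-1| = 2
Tile 3: at (2,0), goal (0,2), distance |2-0|+|0-2| = 4
Tile 1: at (2,1), goal (0,0), distance |2-0|+|1-0| = 3
Tile 2: at (2,2), goal (0,1), distance |2-0|+|2-1| = 3
Sum: 3 + 3 + 1 + 2 + 2 + 4 + 3 + 3 = 21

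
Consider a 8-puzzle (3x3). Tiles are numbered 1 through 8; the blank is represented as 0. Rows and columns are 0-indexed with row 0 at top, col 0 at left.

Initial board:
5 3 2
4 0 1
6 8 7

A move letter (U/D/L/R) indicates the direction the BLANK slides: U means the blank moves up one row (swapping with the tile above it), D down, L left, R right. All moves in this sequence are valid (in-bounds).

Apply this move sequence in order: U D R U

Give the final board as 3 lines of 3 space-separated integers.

After move 1 (U):
5 0 2
4 3 1
6 8 7

After move 2 (D):
5 3 2
4 0 1
6 8 7

After move 3 (R):
5 3 2
4 1 0
6 8 7

After move 4 (U):
5 3 0
4 1 2
6 8 7

Answer: 5 3 0
4 1 2
6 8 7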